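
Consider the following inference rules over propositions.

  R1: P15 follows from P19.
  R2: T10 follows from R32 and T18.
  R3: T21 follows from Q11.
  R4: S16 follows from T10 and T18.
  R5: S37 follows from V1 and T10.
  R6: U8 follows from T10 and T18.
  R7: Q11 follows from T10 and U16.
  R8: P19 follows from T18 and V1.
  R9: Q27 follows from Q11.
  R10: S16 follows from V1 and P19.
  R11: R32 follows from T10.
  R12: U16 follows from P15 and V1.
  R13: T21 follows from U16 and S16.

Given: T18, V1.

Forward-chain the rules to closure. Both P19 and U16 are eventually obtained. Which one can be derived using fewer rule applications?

P19: T18 and V1 hold, so P19 follows (R8). [1 rule application]
U16: From T18 and V1, R8 gives P19. From P19, R1 gives P15. P15 and V1 hold, so U16 follows (R12). [3 rule applications]
P19 needs fewer.

P19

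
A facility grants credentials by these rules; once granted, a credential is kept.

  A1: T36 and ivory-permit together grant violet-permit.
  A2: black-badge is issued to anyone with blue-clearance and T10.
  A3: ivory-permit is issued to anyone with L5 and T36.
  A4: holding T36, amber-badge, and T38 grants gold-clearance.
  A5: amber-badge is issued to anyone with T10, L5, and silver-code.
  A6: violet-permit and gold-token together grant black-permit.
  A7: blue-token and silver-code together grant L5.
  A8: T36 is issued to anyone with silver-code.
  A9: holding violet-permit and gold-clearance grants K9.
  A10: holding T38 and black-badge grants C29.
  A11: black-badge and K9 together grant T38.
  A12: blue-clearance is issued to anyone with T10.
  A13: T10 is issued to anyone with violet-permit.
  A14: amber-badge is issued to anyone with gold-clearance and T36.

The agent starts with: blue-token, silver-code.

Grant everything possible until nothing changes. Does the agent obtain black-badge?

Holding blue-token and silver-code grants L5 (A7).
Holding silver-code grants T36 (A8).
Holding L5 and T36 grants ivory-permit (A3).
Holding T36 and ivory-permit grants violet-permit (A1).
Holding violet-permit grants T10 (A13).
Holding T10 grants blue-clearance (A12).
Holding blue-clearance and T10 grants black-badge (A2).

Yes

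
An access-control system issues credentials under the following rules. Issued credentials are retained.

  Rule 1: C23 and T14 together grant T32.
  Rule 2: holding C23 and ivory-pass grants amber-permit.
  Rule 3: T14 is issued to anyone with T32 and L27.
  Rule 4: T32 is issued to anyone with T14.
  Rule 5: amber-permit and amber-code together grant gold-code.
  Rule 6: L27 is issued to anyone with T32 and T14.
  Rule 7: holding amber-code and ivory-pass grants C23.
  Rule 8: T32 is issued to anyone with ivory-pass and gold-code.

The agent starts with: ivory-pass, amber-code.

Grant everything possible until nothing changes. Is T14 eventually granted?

T14 would need T32 and L27 (Rule 3), but L27 is never granted.

No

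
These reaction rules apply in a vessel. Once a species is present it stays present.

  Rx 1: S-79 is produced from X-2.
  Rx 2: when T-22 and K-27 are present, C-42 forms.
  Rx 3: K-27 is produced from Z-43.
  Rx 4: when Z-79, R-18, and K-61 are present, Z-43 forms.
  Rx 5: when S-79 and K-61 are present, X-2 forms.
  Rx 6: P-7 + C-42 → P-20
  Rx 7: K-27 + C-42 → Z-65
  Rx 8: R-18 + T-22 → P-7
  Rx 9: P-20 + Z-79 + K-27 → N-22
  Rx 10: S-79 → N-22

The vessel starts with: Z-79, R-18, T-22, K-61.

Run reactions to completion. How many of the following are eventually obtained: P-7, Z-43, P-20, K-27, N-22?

R-18 and T-22 present → P-7 forms (Rx 8).
Z-79, R-18, and K-61 present → Z-43 forms (Rx 4).
Z-43 present → K-27 forms (Rx 3).
T-22 and K-27 present → C-42 forms (Rx 2).
P-7 and C-42 present → P-20 forms (Rx 6).
P-20, Z-79, and K-27 present → N-22 forms (Rx 9).
P-7: reached.
Z-43: reached.
P-20: reached.
K-27: reached.
N-22: reached.
All 5 are reached.

5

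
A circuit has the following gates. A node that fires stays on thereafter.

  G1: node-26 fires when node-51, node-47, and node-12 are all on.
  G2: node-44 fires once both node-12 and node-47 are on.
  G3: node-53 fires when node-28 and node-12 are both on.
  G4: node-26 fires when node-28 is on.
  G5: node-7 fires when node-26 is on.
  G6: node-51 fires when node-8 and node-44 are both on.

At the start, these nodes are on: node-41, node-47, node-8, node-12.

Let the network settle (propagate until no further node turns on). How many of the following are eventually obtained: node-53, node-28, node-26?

node-12 and node-47 are on, so node-44 fires (G2).
node-8 and node-44 are on, so node-51 fires (G6).
node-51, node-47, and node-12 are on, so node-26 fires (G1).
node-53 would need node-28 and node-12 (G3), but node-28 never turns on.
No rule produces node-28, and it is not given.
node-26: reached.
Reached: node-26 — 1 of the 3.

1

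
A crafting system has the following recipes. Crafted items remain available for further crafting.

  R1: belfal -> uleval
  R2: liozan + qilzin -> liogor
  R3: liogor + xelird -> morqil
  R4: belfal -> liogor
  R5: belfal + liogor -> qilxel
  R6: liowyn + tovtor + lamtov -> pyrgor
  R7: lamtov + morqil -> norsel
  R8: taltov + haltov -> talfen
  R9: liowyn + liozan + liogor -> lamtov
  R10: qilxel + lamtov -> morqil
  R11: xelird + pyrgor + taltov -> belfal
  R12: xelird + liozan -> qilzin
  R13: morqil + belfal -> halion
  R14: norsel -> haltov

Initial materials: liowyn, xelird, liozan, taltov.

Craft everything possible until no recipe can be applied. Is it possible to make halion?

halion would need morqil and belfal (R13), but belfal is never obtained.

No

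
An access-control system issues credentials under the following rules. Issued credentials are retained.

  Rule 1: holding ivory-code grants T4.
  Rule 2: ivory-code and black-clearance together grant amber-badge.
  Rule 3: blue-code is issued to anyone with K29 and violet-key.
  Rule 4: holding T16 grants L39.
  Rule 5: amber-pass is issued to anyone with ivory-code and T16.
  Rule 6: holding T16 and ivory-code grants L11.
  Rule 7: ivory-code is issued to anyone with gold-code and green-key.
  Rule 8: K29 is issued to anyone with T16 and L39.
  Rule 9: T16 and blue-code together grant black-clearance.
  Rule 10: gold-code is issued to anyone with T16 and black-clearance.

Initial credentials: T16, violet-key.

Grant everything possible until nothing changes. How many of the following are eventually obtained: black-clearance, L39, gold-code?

3

Holding T16 grants L39 (Rule 4).
Holding T16 and L39 grants K29 (Rule 8).
Holding K29 and violet-key grants blue-code (Rule 3).
Holding T16 and blue-code grants black-clearance (Rule 9).
Holding T16 and black-clearance grants gold-code (Rule 10).
black-clearance: reached.
L39: reached.
gold-code: reached.
All 3 are reached.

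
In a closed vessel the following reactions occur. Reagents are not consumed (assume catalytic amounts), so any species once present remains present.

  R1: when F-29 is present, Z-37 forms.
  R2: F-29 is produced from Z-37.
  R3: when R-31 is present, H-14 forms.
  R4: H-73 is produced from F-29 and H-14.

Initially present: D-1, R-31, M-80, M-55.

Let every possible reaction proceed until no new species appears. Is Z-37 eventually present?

No

Z-37 would need F-29 (R1), but F-29 never forms.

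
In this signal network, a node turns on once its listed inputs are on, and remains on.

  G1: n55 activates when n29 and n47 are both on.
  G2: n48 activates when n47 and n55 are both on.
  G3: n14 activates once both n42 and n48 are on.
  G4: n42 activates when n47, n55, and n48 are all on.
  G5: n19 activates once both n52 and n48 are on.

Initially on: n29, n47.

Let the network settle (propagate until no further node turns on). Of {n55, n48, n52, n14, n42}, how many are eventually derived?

G1: n29 and n47 on → n55 on.
n47 and n55 are on, so n48 activates (G2).
n47, n55, and n48 are on, so n42 activates (G4).
n42 and n48 are on, so n14 activates (G3).
n55: reached.
n48: reached.
No rule produces n52, and it is not given.
n14: reached.
n42: reached.
Reached: n55, n48, n14, and n42 — 4 of the 5.

4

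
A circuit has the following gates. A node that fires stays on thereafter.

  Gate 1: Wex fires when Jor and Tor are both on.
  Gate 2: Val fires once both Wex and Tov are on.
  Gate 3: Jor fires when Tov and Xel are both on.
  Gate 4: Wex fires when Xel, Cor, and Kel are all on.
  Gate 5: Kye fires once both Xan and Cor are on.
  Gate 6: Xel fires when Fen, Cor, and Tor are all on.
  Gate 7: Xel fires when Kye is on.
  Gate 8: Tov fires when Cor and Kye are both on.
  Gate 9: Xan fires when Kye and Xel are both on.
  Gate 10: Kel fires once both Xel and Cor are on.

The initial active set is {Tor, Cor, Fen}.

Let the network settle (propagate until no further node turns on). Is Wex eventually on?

Yes

Gate 6: Fen, Cor, and Tor on → Xel on.
Gate 10: Xel and Cor on → Kel on.
Xel, Cor, and Kel are on, so Wex fires (Gate 4).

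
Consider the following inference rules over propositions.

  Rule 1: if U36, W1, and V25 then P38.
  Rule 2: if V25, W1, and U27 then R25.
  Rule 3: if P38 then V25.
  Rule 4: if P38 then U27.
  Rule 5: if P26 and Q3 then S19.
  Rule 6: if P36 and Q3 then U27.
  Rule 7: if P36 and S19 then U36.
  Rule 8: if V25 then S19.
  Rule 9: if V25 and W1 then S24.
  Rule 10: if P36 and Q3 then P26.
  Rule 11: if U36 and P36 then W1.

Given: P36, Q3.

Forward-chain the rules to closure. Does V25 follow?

V25 would need P38 (Rule 3), but P38 is never established.

No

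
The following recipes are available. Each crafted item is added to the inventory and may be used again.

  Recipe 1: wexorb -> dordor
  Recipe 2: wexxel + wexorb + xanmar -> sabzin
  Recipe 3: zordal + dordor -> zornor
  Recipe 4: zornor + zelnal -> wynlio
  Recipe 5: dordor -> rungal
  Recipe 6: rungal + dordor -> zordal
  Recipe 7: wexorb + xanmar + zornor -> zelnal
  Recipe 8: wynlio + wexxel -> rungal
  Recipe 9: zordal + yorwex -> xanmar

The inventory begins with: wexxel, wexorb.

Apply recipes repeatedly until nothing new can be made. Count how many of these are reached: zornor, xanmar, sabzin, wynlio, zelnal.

1

Using Recipe 1, wexorb makes dordor.
dordor -> rungal (Recipe 5).
Using Recipe 6, rungal and dordor make zordal.
zordal + dordor -> zornor (Recipe 3).
zornor: reached.
xanmar would need zordal and yorwex (Recipe 9), but yorwex is never obtained.
sabzin would need wexxel, wexorb, and xanmar (Recipe 2), but xanmar is never obtained.
wynlio would need zornor and zelnal (Recipe 4), but zelnal is never obtained.
zelnal would need wexorb, xanmar, and zornor (Recipe 7), but xanmar is never obtained.
Reached: zornor — 1 of the 5.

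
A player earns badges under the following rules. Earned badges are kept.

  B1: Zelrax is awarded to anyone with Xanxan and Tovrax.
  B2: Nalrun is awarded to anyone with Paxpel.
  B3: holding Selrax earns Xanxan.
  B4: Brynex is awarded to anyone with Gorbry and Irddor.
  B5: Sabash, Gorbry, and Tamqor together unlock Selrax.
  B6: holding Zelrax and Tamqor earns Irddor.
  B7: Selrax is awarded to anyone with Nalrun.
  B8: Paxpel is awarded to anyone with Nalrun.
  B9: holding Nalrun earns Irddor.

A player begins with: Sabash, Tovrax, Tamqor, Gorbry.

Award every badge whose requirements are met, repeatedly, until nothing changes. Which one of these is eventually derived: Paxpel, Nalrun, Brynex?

Brynex

With Sabash, Gorbry, and Tamqor, Selrax is earned (B5).
With Selrax, Xanxan is earned (B3).
With Xanxan and Tovrax, Zelrax is earned (B1).
With Zelrax and Tamqor, Irddor is earned (B6).
With Gorbry and Irddor, Brynex is earned (B4).
Paxpel would need Nalrun (B8), but Nalrun is never earned. Nalrun would need Paxpel (B2), but Paxpel is never earned.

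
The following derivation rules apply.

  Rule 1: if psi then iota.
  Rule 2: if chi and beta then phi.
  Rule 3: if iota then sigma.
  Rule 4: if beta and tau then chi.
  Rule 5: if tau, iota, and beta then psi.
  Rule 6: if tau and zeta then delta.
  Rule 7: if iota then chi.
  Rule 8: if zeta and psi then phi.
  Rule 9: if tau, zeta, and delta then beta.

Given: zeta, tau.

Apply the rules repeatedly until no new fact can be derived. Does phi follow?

Yes

tau and zeta hold, so delta follows (Rule 6).
tau, zeta, and delta hold, so beta follows (Rule 9).
From beta and tau, Rule 4 gives chi.
chi and beta hold, so phi follows (Rule 2).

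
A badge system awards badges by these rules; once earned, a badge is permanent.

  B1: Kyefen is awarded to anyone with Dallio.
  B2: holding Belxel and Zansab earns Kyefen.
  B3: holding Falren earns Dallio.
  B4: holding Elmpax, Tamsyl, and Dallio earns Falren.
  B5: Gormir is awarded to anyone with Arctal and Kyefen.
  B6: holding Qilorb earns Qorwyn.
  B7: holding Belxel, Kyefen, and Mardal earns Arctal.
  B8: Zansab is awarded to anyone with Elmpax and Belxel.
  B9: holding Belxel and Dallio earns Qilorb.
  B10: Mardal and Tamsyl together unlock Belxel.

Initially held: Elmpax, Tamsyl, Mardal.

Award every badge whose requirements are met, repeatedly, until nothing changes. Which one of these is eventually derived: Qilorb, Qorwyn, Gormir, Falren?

With Mardal and Tamsyl, Belxel is earned (B10).
With Elmpax and Belxel, Zansab is earned (B8).
With Belxel and Zansab, Kyefen is earned (B2).
With Belxel, Kyefen, and Mardal, Arctal is earned (B7).
With Arctal and Kyefen, Gormir is earned (B5).
Qorwyn would need Qilorb (B6), but Qilorb is never earned. Qilorb would need Belxel and Dallio (B9), but Dallio is never earned. Falren would need Elmpax, Tamsyl, and Dallio (B4), but Dallio is never earned.

Gormir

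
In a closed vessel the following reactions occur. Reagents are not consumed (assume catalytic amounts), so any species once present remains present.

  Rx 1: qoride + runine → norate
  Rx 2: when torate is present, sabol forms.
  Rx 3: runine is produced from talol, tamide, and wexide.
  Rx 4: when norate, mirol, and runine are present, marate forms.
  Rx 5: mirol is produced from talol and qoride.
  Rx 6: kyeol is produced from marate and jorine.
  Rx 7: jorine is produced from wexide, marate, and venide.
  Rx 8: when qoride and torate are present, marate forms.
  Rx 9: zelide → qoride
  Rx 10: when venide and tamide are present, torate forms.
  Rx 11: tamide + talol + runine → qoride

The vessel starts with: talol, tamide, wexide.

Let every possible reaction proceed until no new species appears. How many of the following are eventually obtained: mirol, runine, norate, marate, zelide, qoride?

talol, tamide, and wexide present → runine forms (Rx 3).
tamide, talol, and runine present → qoride forms (Rx 11).
qoride and runine present → norate forms (Rx 1).
talol and qoride present → mirol forms (Rx 5).
norate, mirol, and runine present → marate forms (Rx 4).
mirol: reached.
runine: reached.
norate: reached.
marate: reached.
No rule produces zelide, and it is not given.
qoride: reached.
Reached: mirol, runine, norate, marate, and qoride — 5 of the 6.

5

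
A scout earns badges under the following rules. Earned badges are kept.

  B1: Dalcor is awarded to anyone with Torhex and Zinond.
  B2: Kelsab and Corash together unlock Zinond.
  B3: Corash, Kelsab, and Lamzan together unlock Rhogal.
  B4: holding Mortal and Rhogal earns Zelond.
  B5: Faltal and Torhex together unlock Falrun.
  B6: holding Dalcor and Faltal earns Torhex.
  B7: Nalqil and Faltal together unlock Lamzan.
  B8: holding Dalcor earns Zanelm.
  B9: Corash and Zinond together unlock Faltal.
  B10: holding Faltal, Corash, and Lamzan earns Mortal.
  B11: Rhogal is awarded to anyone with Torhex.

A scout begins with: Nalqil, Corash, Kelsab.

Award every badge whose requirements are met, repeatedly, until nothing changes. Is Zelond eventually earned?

Yes

With Kelsab and Corash, Zinond is earned (B2).
With Corash and Zinond, Faltal is earned (B9).
With Nalqil and Faltal, Lamzan is earned (B7).
With Faltal, Corash, and Lamzan, Mortal is earned (B10).
With Corash, Kelsab, and Lamzan, Rhogal is earned (B3).
With Mortal and Rhogal, Zelond is earned (B4).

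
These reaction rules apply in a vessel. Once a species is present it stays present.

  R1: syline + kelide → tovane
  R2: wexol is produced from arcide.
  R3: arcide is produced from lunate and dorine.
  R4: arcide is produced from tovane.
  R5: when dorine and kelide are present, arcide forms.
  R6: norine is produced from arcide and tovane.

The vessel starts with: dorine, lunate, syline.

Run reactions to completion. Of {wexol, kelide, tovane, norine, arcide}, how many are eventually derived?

lunate and dorine present → arcide forms (R3).
arcide present → wexol forms (R2).
wexol: reached.
No rule produces kelide, and it is not given.
tovane would need syline and kelide (R1), but kelide never forms.
norine would need arcide and tovane (R6), but tovane never forms.
arcide: reached.
Reached: wexol and arcide — 2 of the 5.

2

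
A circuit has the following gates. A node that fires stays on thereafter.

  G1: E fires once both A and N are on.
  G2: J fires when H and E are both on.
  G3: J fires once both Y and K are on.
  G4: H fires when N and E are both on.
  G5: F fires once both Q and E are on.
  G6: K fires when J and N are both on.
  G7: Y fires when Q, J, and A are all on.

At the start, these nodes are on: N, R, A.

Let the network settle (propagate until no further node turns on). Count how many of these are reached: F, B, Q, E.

G1: A and N on → E on.
F would need Q and E (G5), but Q never turns on.
No rule produces B, and it is not given.
No rule produces Q, and it is not given.
E: reached.
Reached: E — 1 of the 4.

1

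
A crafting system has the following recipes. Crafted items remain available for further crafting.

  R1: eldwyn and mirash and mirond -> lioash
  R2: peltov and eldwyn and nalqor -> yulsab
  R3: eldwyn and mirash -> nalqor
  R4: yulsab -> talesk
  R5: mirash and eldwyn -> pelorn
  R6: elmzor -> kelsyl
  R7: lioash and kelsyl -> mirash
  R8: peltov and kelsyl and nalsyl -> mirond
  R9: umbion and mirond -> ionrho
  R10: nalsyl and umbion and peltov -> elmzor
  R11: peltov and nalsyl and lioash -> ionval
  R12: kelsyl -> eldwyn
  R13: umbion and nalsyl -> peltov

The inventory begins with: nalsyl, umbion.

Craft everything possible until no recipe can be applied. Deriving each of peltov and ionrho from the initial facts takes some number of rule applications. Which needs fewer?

peltov

peltov: umbion and nalsyl -> peltov (R13). [1 rule application]
ionrho: Using R13, umbion and nalsyl make peltov. nalsyl and umbion and peltov -> elmzor (R10). Using R6, elmzor makes kelsyl. Using R8, peltov, kelsyl, and nalsyl make mirond. umbion and mirond -> ionrho (R9). [5 rule applications]
peltov needs fewer.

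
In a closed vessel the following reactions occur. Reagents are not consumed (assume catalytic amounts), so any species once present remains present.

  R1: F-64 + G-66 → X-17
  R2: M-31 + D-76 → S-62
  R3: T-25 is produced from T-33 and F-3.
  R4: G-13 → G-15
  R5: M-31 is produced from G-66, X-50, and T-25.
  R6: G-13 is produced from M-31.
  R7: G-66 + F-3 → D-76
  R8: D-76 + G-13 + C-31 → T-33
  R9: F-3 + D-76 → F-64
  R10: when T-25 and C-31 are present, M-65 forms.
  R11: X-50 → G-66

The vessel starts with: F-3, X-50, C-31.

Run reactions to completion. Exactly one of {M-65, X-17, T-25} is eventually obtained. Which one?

X-17

X-50 present → G-66 forms (R11).
G-66 and F-3 present → D-76 forms (R7).
F-3 and D-76 present → F-64 forms (R9).
F-64 and G-66 present → X-17 forms (R1).
T-25 would need T-33 and F-3 (R3), but T-33 never forms. M-65 would need T-25 and C-31 (R10), but T-25 never forms.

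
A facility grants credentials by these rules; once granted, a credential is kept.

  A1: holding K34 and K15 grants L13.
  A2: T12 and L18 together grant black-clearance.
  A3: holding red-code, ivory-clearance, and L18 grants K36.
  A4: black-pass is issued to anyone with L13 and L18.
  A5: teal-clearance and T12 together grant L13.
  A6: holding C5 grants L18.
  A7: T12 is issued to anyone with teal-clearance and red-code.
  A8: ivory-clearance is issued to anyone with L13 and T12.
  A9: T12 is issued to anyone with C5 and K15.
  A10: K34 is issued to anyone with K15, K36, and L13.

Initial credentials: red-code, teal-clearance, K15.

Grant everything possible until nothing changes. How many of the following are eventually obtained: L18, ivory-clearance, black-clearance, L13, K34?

Holding teal-clearance and red-code grants T12 (A7).
Holding teal-clearance and T12 grants L13 (A5).
Holding L13 and T12 grants ivory-clearance (A8).
L18 would need C5 (A6), but C5 is never granted.
ivory-clearance: reached.
black-clearance would need T12 and L18 (A2), but L18 is never granted.
L13: reached.
K34 would need K15, K36, and L13 (A10), but K36 is never granted.
Reached: ivory-clearance and L13 — 2 of the 5.

2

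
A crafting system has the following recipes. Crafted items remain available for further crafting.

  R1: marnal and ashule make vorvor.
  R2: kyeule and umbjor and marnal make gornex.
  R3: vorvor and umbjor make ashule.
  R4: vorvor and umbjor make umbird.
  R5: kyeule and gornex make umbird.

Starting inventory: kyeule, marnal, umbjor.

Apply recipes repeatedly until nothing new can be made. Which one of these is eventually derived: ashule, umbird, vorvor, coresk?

kyeule and umbjor and marnal → gornex (R2).
kyeule and gornex → umbird (R5).
vorvor would need marnal and ashule (R1), but ashule is never obtained. No rule produces coresk, and it is not given. ashule would need vorvor and umbjor (R3), but vorvor is never obtained.

umbird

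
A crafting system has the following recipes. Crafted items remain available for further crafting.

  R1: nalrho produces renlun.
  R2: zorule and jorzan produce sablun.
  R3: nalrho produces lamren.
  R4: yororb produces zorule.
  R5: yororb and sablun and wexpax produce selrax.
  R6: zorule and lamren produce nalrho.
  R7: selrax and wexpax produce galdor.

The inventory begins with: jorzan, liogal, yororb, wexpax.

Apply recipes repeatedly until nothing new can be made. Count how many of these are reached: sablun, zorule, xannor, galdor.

3

yororb → zorule (R4).
Using R2, zorule and jorzan make sablun.
Using R5, yororb, sablun, and wexpax make selrax.
selrax and wexpax → galdor (R7).
sablun: reached.
zorule: reached.
No rule produces xannor, and it is not given.
galdor: reached.
Reached: sablun, zorule, and galdor — 3 of the 4.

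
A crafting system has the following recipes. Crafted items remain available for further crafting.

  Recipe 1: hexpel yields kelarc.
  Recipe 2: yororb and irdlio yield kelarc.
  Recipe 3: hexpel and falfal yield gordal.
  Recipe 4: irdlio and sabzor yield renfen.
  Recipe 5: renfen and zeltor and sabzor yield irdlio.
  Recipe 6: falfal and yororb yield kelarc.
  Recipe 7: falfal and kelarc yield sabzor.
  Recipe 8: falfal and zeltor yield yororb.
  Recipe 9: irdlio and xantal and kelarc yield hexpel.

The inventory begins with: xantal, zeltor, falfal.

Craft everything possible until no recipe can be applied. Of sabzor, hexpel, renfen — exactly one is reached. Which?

falfal and zeltor → yororb (Recipe 8).
Using Recipe 6, falfal and yororb make kelarc.
falfal and kelarc → sabzor (Recipe 7).
renfen would need irdlio and sabzor (Recipe 4), but irdlio is never obtained. hexpel would need irdlio, xantal, and kelarc (Recipe 9), but irdlio is never obtained.

sabzor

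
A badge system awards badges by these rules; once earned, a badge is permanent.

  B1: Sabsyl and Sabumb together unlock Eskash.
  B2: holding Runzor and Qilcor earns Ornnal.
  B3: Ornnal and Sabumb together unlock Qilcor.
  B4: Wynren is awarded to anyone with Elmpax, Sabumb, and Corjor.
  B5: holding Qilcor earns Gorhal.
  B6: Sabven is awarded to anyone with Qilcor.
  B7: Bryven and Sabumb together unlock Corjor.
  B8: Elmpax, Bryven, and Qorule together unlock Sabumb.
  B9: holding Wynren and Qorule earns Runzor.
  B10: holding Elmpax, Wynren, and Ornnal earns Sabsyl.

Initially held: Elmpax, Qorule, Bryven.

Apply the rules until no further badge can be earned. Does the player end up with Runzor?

With Elmpax, Bryven, and Qorule, Sabumb is earned (B8).
With Bryven and Sabumb, Corjor is earned (B7).
With Elmpax, Sabumb, and Corjor, Wynren is earned (B4).
With Wynren and Qorule, Runzor is earned (B9).

Yes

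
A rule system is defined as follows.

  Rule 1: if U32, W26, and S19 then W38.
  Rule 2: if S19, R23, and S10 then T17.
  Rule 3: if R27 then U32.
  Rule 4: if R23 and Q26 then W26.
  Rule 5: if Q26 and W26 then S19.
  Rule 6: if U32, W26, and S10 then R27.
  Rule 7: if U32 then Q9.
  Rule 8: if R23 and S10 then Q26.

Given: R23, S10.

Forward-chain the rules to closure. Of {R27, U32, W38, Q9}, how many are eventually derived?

0

R27 would need U32, W26, and S10 (Rule 6), but U32 is never established.
U32 would need R27 (Rule 3), but R27 is never established.
W38 would need U32, W26, and S19 (Rule 1), but U32 is never established.
Q9 would need U32 (Rule 7), but U32 is never established.
None of the 4 are reached.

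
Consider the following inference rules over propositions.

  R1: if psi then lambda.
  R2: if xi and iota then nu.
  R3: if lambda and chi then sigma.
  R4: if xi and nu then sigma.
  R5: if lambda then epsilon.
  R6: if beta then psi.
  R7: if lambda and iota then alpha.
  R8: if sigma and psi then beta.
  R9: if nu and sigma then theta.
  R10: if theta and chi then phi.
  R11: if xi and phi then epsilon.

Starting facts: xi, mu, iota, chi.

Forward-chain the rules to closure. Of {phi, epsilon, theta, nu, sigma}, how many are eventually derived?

xi and iota hold, so nu follows (R2).
xi and nu hold, so sigma follows (R4).
From nu and sigma, R9 gives theta.
theta and chi hold, so phi follows (R10).
xi and phi hold, so epsilon follows (R11).
phi: reached.
epsilon: reached.
theta: reached.
nu: reached.
sigma: reached.
All 5 are reached.

5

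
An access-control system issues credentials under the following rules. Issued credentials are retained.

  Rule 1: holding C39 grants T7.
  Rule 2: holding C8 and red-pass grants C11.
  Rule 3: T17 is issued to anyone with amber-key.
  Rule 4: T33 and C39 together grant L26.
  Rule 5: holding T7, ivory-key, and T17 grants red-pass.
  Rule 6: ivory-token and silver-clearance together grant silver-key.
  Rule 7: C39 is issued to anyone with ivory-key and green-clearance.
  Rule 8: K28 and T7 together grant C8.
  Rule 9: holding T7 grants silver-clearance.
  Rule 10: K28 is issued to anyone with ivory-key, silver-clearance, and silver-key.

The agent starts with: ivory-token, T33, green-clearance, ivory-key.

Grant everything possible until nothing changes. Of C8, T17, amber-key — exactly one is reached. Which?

Holding ivory-key and green-clearance grants C39 (Rule 7).
Holding C39 grants T7 (Rule 1).
Holding T7 grants silver-clearance (Rule 9).
Holding ivory-token and silver-clearance grants silver-key (Rule 6).
Holding ivory-key, silver-clearance, and silver-key grants K28 (Rule 10).
Holding K28 and T7 grants C8 (Rule 8).
No rule produces amber-key, and it is not given. T17 would need amber-key (Rule 3), but amber-key is never granted.

C8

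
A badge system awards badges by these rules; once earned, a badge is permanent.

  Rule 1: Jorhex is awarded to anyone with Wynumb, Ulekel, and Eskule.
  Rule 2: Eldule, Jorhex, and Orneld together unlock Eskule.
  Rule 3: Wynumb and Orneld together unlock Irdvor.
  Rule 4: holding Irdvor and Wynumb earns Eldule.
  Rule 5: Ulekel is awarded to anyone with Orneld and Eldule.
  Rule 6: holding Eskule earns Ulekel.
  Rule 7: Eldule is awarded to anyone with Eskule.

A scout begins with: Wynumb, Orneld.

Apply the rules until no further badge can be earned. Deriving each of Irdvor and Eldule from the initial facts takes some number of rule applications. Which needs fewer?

Irdvor: With Wynumb and Orneld, Irdvor is earned (Rule 3). [1 rule application]
Eldule: With Wynumb and Orneld, Irdvor is earned (Rule 3). With Irdvor and Wynumb, Eldule is earned (Rule 4). [2 rule applications]
Irdvor needs fewer.

Irdvor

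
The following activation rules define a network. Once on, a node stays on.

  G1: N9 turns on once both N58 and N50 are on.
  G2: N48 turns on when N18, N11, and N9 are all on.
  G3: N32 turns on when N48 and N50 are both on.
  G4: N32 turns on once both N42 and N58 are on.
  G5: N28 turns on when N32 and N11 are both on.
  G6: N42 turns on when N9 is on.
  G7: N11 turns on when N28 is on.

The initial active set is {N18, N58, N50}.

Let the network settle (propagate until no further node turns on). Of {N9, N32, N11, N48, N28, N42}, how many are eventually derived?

N58 and N50 are on, so N9 turns on (G1).
N9 is on, so N42 turns on (G6).
N42 and N58 are on, so N32 turns on (G4).
N9: reached.
N32: reached.
N11 would need N28 (G7), but N28 never turns on.
N48 would need N18, N11, and N9 (G2), but N11 never turns on.
N28 would need N32 and N11 (G5), but N11 never turns on.
N42: reached.
Reached: N9, N32, and N42 — 3 of the 6.

3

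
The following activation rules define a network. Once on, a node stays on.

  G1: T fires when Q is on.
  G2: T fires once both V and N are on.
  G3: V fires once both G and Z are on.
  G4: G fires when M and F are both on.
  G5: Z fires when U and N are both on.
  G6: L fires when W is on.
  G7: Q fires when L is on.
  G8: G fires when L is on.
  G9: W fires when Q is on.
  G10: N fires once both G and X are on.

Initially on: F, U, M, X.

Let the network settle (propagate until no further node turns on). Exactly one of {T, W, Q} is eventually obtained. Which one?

T

M and F are on, so G fires (G4).
G10: G and X on → N on.
G5: U and N on → Z on.
G3: G and Z on → V on.
V and N are on, so T fires (G2).
Q would need L (G7), but L never turns on. W would need Q (G9), but Q never turns on.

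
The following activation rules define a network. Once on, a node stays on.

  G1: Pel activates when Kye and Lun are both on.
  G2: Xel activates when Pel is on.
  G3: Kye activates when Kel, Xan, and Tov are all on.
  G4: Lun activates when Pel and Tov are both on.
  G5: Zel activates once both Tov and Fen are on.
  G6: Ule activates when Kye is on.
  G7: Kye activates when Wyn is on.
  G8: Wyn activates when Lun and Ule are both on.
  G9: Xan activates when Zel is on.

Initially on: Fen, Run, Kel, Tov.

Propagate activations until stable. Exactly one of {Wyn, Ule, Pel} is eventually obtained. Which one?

Tov and Fen are on, so Zel activates (G5).
G9: Zel on → Xan on.
Kel, Xan, and Tov are on, so Kye activates (G3).
Kye is on, so Ule activates (G6).
Pel would need Kye and Lun (G1), but Lun never turns on. Wyn would need Lun and Ule (G8), but Lun never turns on.

Ule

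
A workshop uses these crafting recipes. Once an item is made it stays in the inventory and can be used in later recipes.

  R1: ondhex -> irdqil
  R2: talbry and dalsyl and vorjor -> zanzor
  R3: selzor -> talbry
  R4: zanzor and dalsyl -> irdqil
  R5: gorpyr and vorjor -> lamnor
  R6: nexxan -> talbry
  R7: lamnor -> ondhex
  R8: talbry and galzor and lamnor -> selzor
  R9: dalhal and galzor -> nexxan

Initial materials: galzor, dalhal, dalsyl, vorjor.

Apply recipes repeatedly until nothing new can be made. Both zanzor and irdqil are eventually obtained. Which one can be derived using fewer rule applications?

zanzor

zanzor: dalhal and galzor -> nexxan (R9). nexxan -> talbry (R6). talbry and dalsyl and vorjor -> zanzor (R2). [3 rule applications]
irdqil: Using R9, dalhal and galzor make nexxan. nexxan -> talbry (R6). Using R2, talbry, dalsyl, and vorjor make zanzor. zanzor and dalsyl -> irdqil (R4). [4 rule applications]
zanzor needs fewer.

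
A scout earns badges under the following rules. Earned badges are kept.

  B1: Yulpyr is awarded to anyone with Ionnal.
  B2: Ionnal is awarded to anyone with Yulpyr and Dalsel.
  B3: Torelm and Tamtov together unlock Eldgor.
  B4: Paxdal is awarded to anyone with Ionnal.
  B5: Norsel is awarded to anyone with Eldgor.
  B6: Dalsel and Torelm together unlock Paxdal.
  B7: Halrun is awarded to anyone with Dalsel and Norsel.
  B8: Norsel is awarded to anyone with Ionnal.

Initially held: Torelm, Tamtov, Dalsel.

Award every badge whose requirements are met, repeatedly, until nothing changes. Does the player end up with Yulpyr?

Yulpyr would need Ionnal (B1), but Ionnal is never earned.

No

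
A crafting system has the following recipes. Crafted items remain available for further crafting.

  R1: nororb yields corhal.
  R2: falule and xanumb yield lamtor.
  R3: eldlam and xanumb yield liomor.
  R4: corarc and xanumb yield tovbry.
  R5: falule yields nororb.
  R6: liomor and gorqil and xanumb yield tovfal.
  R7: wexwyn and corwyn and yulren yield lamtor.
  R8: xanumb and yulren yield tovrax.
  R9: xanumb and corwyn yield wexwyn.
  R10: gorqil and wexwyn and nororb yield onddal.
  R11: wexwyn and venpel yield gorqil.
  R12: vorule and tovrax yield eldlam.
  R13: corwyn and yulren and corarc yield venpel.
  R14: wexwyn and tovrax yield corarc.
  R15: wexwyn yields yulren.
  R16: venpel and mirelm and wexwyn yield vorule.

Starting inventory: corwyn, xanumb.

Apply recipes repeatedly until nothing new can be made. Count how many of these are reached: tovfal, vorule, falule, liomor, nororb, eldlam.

tovfal would need liomor, gorqil, and xanumb (R6), but liomor is never obtained.
vorule would need venpel, mirelm, and wexwyn (R16), but mirelm is never obtained.
No rule produces falule, and it is not given.
liomor would need eldlam and xanumb (R3), but eldlam is never obtained.
nororb would need falule (R5), but falule is never obtained.
eldlam would need vorule and tovrax (R12), but vorule is never obtained.
None of the 6 are reached.

0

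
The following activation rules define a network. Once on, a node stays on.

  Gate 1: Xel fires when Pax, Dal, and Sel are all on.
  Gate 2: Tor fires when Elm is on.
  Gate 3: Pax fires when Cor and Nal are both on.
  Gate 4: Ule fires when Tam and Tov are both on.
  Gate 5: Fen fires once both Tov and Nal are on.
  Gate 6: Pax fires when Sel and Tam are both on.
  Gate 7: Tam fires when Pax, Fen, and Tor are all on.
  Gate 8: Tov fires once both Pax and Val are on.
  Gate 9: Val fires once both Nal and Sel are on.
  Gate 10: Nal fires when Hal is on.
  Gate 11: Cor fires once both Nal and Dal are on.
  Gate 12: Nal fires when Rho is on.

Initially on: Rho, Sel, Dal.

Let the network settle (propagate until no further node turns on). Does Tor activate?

No

Tor would need Elm (Gate 2), but Elm never turns on.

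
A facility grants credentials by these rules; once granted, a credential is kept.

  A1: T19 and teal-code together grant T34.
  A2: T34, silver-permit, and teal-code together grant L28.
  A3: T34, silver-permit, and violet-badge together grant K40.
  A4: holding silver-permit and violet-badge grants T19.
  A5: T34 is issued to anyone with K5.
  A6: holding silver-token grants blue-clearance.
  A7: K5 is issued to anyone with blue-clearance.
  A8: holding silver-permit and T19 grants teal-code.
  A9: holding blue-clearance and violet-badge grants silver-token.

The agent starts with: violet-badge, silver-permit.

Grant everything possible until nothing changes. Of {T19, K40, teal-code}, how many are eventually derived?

Holding silver-permit and violet-badge grants T19 (A4).
Holding silver-permit and T19 grants teal-code (A8).
Holding T19 and teal-code grants T34 (A1).
Holding T34, silver-permit, and violet-badge grants K40 (A3).
T19: reached.
K40: reached.
teal-code: reached.
All 3 are reached.

3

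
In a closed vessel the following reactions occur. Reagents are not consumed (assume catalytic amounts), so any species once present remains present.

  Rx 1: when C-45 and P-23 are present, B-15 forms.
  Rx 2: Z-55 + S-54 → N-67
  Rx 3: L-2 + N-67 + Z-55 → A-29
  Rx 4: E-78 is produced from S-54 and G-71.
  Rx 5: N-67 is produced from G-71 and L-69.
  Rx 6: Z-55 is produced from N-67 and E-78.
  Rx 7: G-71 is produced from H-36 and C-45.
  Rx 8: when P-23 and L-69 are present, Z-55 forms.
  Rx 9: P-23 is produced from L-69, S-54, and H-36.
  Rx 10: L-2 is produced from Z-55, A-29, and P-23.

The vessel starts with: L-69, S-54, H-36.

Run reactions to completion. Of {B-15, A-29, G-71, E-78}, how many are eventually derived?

0

B-15 would need C-45 and P-23 (Rx 1), but C-45 never forms.
A-29 would need L-2, N-67, and Z-55 (Rx 3), but L-2 never forms.
G-71 would need H-36 and C-45 (Rx 7), but C-45 never forms.
E-78 would need S-54 and G-71 (Rx 4), but G-71 never forms.
None of the 4 are reached.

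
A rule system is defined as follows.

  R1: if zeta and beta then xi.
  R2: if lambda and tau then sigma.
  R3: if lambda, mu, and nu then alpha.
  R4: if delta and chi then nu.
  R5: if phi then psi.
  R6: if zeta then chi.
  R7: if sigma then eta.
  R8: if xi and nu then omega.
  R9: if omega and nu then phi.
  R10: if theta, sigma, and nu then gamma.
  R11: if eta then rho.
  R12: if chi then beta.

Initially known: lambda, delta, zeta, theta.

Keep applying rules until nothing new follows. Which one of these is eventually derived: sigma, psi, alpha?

From zeta, R6 gives chi.
chi holds, so beta follows (R12).
From delta and chi, R4 gives nu.
From zeta and beta, R1 gives xi.
xi and nu hold, so omega follows (R8).
omega and nu hold, so phi follows (R9).
From phi, R5 gives psi.
alpha would need lambda, mu, and nu (R3), but mu is never established. sigma would need lambda and tau (R2), but tau is never established.

psi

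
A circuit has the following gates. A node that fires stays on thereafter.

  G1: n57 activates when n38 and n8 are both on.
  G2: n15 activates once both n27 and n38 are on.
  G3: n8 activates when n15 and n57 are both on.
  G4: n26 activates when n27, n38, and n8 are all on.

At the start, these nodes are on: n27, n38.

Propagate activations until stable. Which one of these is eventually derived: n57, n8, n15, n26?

n15

n27 and n38 are on, so n15 activates (G2).
n8 would need n15 and n57 (G3), but n57 never turns on. n26 would need n27, n38, and n8 (G4), but n8 never turns on. n57 would need n38 and n8 (G1), but n8 never turns on.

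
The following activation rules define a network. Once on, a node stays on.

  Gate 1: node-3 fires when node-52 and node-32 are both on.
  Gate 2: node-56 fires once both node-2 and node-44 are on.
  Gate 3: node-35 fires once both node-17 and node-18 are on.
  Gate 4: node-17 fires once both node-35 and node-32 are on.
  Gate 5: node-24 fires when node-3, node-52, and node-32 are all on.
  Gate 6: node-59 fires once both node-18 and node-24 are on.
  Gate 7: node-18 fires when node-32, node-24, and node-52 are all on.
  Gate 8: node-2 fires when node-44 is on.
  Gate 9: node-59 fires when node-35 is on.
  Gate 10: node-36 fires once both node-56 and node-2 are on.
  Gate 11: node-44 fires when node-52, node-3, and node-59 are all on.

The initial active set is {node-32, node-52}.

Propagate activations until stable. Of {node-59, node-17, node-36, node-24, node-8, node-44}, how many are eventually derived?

4

Gate 1: node-52 and node-32 on → node-3 on.
node-3, node-52, and node-32 are on, so node-24 fires (Gate 5).
node-32, node-24, and node-52 are on, so node-18 fires (Gate 7).
Gate 6: node-18 and node-24 on → node-59 on.
node-52, node-3, and node-59 are on, so node-44 fires (Gate 11).
Gate 8: node-44 on → node-2 on.
Gate 2: node-2 and node-44 on → node-56 on.
node-56 and node-2 are on, so node-36 fires (Gate 10).
node-59: reached.
node-17 would need node-35 and node-32 (Gate 4), but node-35 never turns on.
node-36: reached.
node-24: reached.
No rule produces node-8, and it is not given.
node-44: reached.
Reached: node-59, node-36, node-24, and node-44 — 4 of the 6.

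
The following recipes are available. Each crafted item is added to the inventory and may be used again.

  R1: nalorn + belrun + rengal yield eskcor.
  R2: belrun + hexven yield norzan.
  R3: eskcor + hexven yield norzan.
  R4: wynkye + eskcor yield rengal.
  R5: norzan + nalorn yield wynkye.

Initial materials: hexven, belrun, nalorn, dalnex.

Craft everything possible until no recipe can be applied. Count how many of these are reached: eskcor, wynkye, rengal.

1

Using R2, belrun and hexven make norzan.
norzan + nalorn → wynkye (R5).
eskcor would need nalorn, belrun, and rengal (R1), but rengal is never obtained.
wynkye: reached.
rengal would need wynkye and eskcor (R4), but eskcor is never obtained.
Reached: wynkye — 1 of the 3.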